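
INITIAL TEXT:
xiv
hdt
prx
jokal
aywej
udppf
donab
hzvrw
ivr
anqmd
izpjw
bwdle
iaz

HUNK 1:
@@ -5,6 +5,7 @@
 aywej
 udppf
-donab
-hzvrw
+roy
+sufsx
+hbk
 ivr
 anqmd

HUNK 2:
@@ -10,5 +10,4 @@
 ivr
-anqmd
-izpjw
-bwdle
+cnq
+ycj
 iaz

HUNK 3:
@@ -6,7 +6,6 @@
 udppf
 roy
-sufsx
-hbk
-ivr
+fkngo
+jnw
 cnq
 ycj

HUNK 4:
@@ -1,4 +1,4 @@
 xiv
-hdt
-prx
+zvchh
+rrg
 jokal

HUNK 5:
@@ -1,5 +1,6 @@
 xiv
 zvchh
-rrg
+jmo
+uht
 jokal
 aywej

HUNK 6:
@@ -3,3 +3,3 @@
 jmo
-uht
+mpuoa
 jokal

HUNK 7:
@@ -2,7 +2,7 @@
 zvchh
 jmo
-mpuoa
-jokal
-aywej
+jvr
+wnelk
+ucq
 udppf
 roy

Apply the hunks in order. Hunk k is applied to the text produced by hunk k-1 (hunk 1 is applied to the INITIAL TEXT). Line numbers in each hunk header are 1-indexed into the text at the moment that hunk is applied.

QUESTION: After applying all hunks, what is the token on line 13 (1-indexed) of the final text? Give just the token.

Hunk 1: at line 5 remove [donab,hzvrw] add [roy,sufsx,hbk] -> 14 lines: xiv hdt prx jokal aywej udppf roy sufsx hbk ivr anqmd izpjw bwdle iaz
Hunk 2: at line 10 remove [anqmd,izpjw,bwdle] add [cnq,ycj] -> 13 lines: xiv hdt prx jokal aywej udppf roy sufsx hbk ivr cnq ycj iaz
Hunk 3: at line 6 remove [sufsx,hbk,ivr] add [fkngo,jnw] -> 12 lines: xiv hdt prx jokal aywej udppf roy fkngo jnw cnq ycj iaz
Hunk 4: at line 1 remove [hdt,prx] add [zvchh,rrg] -> 12 lines: xiv zvchh rrg jokal aywej udppf roy fkngo jnw cnq ycj iaz
Hunk 5: at line 1 remove [rrg] add [jmo,uht] -> 13 lines: xiv zvchh jmo uht jokal aywej udppf roy fkngo jnw cnq ycj iaz
Hunk 6: at line 3 remove [uht] add [mpuoa] -> 13 lines: xiv zvchh jmo mpuoa jokal aywej udppf roy fkngo jnw cnq ycj iaz
Hunk 7: at line 2 remove [mpuoa,jokal,aywej] add [jvr,wnelk,ucq] -> 13 lines: xiv zvchh jmo jvr wnelk ucq udppf roy fkngo jnw cnq ycj iaz
Final line 13: iaz

Answer: iaz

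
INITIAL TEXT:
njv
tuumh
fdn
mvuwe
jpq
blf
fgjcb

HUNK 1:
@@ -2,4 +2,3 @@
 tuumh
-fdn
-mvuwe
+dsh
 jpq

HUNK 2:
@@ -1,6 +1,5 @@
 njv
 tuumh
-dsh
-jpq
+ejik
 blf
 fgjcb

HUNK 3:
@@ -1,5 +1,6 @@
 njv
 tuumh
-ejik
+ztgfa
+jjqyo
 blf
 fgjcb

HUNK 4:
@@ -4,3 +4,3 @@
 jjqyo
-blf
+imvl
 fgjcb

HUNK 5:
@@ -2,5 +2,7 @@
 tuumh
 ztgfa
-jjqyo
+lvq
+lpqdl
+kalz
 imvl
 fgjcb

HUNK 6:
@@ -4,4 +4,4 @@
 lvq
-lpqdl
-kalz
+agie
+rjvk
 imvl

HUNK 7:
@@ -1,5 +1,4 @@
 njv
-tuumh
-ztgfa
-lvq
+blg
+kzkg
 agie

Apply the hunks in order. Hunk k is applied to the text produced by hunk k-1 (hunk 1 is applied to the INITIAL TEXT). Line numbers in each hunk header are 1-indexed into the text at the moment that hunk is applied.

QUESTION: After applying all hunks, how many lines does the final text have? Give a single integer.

Hunk 1: at line 2 remove [fdn,mvuwe] add [dsh] -> 6 lines: njv tuumh dsh jpq blf fgjcb
Hunk 2: at line 1 remove [dsh,jpq] add [ejik] -> 5 lines: njv tuumh ejik blf fgjcb
Hunk 3: at line 1 remove [ejik] add [ztgfa,jjqyo] -> 6 lines: njv tuumh ztgfa jjqyo blf fgjcb
Hunk 4: at line 4 remove [blf] add [imvl] -> 6 lines: njv tuumh ztgfa jjqyo imvl fgjcb
Hunk 5: at line 2 remove [jjqyo] add [lvq,lpqdl,kalz] -> 8 lines: njv tuumh ztgfa lvq lpqdl kalz imvl fgjcb
Hunk 6: at line 4 remove [lpqdl,kalz] add [agie,rjvk] -> 8 lines: njv tuumh ztgfa lvq agie rjvk imvl fgjcb
Hunk 7: at line 1 remove [tuumh,ztgfa,lvq] add [blg,kzkg] -> 7 lines: njv blg kzkg agie rjvk imvl fgjcb
Final line count: 7

Answer: 7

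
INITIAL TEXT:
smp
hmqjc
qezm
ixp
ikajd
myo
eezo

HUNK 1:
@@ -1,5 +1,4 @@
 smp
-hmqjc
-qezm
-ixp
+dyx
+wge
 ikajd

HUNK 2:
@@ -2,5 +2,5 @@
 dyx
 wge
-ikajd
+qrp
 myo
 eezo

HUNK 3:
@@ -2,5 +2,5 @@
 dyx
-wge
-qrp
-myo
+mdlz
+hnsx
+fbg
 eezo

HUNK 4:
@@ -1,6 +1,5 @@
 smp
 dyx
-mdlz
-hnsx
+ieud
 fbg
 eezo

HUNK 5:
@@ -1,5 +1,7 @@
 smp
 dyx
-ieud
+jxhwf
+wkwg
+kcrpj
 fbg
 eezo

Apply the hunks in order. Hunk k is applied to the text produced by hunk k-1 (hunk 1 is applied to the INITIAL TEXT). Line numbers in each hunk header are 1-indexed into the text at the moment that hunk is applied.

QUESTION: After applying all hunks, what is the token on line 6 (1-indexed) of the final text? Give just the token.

Answer: fbg

Derivation:
Hunk 1: at line 1 remove [hmqjc,qezm,ixp] add [dyx,wge] -> 6 lines: smp dyx wge ikajd myo eezo
Hunk 2: at line 2 remove [ikajd] add [qrp] -> 6 lines: smp dyx wge qrp myo eezo
Hunk 3: at line 2 remove [wge,qrp,myo] add [mdlz,hnsx,fbg] -> 6 lines: smp dyx mdlz hnsx fbg eezo
Hunk 4: at line 1 remove [mdlz,hnsx] add [ieud] -> 5 lines: smp dyx ieud fbg eezo
Hunk 5: at line 1 remove [ieud] add [jxhwf,wkwg,kcrpj] -> 7 lines: smp dyx jxhwf wkwg kcrpj fbg eezo
Final line 6: fbg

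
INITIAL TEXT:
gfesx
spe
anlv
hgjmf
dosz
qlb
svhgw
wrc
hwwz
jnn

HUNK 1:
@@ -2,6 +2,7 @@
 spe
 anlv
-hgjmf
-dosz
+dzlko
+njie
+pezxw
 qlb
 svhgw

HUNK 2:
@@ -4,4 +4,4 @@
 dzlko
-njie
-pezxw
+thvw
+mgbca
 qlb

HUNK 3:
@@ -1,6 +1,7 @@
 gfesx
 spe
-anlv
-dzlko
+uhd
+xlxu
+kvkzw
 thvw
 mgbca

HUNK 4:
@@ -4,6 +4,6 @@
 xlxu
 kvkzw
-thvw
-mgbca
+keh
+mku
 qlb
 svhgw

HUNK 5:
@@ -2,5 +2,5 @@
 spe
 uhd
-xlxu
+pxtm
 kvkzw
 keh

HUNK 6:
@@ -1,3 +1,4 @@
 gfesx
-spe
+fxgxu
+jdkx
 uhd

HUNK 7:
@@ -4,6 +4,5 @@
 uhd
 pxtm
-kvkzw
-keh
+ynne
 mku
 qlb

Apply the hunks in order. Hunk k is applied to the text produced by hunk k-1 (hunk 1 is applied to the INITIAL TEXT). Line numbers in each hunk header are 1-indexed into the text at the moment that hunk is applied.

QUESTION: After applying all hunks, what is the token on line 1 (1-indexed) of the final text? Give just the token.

Hunk 1: at line 2 remove [hgjmf,dosz] add [dzlko,njie,pezxw] -> 11 lines: gfesx spe anlv dzlko njie pezxw qlb svhgw wrc hwwz jnn
Hunk 2: at line 4 remove [njie,pezxw] add [thvw,mgbca] -> 11 lines: gfesx spe anlv dzlko thvw mgbca qlb svhgw wrc hwwz jnn
Hunk 3: at line 1 remove [anlv,dzlko] add [uhd,xlxu,kvkzw] -> 12 lines: gfesx spe uhd xlxu kvkzw thvw mgbca qlb svhgw wrc hwwz jnn
Hunk 4: at line 4 remove [thvw,mgbca] add [keh,mku] -> 12 lines: gfesx spe uhd xlxu kvkzw keh mku qlb svhgw wrc hwwz jnn
Hunk 5: at line 2 remove [xlxu] add [pxtm] -> 12 lines: gfesx spe uhd pxtm kvkzw keh mku qlb svhgw wrc hwwz jnn
Hunk 6: at line 1 remove [spe] add [fxgxu,jdkx] -> 13 lines: gfesx fxgxu jdkx uhd pxtm kvkzw keh mku qlb svhgw wrc hwwz jnn
Hunk 7: at line 4 remove [kvkzw,keh] add [ynne] -> 12 lines: gfesx fxgxu jdkx uhd pxtm ynne mku qlb svhgw wrc hwwz jnn
Final line 1: gfesx

Answer: gfesx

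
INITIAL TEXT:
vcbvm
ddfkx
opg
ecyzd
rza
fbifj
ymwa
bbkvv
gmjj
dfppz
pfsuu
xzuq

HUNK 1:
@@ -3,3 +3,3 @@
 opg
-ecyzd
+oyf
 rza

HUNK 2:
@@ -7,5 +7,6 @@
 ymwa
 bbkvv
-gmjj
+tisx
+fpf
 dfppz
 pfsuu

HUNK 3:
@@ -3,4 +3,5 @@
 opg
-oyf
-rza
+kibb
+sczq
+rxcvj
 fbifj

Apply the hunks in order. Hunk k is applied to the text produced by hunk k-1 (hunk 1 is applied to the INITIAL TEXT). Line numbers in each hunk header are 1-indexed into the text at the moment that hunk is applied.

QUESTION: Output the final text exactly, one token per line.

Answer: vcbvm
ddfkx
opg
kibb
sczq
rxcvj
fbifj
ymwa
bbkvv
tisx
fpf
dfppz
pfsuu
xzuq

Derivation:
Hunk 1: at line 3 remove [ecyzd] add [oyf] -> 12 lines: vcbvm ddfkx opg oyf rza fbifj ymwa bbkvv gmjj dfppz pfsuu xzuq
Hunk 2: at line 7 remove [gmjj] add [tisx,fpf] -> 13 lines: vcbvm ddfkx opg oyf rza fbifj ymwa bbkvv tisx fpf dfppz pfsuu xzuq
Hunk 3: at line 3 remove [oyf,rza] add [kibb,sczq,rxcvj] -> 14 lines: vcbvm ddfkx opg kibb sczq rxcvj fbifj ymwa bbkvv tisx fpf dfppz pfsuu xzuq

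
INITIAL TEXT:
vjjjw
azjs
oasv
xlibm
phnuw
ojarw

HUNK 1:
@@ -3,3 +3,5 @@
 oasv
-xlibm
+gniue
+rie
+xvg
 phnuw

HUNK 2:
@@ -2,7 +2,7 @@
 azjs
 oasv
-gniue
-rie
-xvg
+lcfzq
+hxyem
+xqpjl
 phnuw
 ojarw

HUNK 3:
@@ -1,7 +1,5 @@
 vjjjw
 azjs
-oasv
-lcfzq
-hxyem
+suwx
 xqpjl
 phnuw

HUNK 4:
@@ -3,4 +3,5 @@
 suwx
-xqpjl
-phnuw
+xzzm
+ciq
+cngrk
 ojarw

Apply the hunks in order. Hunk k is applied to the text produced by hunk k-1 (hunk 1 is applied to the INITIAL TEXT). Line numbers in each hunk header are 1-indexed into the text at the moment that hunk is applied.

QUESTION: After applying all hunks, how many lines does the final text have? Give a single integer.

Hunk 1: at line 3 remove [xlibm] add [gniue,rie,xvg] -> 8 lines: vjjjw azjs oasv gniue rie xvg phnuw ojarw
Hunk 2: at line 2 remove [gniue,rie,xvg] add [lcfzq,hxyem,xqpjl] -> 8 lines: vjjjw azjs oasv lcfzq hxyem xqpjl phnuw ojarw
Hunk 3: at line 1 remove [oasv,lcfzq,hxyem] add [suwx] -> 6 lines: vjjjw azjs suwx xqpjl phnuw ojarw
Hunk 4: at line 3 remove [xqpjl,phnuw] add [xzzm,ciq,cngrk] -> 7 lines: vjjjw azjs suwx xzzm ciq cngrk ojarw
Final line count: 7

Answer: 7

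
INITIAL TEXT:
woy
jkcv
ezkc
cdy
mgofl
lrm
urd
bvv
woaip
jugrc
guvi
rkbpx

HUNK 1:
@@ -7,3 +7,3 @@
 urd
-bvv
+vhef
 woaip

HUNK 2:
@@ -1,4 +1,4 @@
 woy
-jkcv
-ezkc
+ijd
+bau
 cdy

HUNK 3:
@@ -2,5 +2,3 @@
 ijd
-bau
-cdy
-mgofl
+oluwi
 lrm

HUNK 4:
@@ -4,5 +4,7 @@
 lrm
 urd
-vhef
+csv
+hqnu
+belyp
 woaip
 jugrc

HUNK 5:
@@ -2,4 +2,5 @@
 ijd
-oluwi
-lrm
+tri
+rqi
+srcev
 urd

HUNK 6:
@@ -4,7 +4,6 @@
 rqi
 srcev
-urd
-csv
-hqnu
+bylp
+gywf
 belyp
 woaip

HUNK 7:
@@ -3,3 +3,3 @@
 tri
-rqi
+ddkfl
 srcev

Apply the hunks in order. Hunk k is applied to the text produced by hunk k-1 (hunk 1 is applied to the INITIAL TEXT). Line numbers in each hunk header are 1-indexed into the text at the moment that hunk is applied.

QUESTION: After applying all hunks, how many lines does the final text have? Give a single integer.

Answer: 12

Derivation:
Hunk 1: at line 7 remove [bvv] add [vhef] -> 12 lines: woy jkcv ezkc cdy mgofl lrm urd vhef woaip jugrc guvi rkbpx
Hunk 2: at line 1 remove [jkcv,ezkc] add [ijd,bau] -> 12 lines: woy ijd bau cdy mgofl lrm urd vhef woaip jugrc guvi rkbpx
Hunk 3: at line 2 remove [bau,cdy,mgofl] add [oluwi] -> 10 lines: woy ijd oluwi lrm urd vhef woaip jugrc guvi rkbpx
Hunk 4: at line 4 remove [vhef] add [csv,hqnu,belyp] -> 12 lines: woy ijd oluwi lrm urd csv hqnu belyp woaip jugrc guvi rkbpx
Hunk 5: at line 2 remove [oluwi,lrm] add [tri,rqi,srcev] -> 13 lines: woy ijd tri rqi srcev urd csv hqnu belyp woaip jugrc guvi rkbpx
Hunk 6: at line 4 remove [urd,csv,hqnu] add [bylp,gywf] -> 12 lines: woy ijd tri rqi srcev bylp gywf belyp woaip jugrc guvi rkbpx
Hunk 7: at line 3 remove [rqi] add [ddkfl] -> 12 lines: woy ijd tri ddkfl srcev bylp gywf belyp woaip jugrc guvi rkbpx
Final line count: 12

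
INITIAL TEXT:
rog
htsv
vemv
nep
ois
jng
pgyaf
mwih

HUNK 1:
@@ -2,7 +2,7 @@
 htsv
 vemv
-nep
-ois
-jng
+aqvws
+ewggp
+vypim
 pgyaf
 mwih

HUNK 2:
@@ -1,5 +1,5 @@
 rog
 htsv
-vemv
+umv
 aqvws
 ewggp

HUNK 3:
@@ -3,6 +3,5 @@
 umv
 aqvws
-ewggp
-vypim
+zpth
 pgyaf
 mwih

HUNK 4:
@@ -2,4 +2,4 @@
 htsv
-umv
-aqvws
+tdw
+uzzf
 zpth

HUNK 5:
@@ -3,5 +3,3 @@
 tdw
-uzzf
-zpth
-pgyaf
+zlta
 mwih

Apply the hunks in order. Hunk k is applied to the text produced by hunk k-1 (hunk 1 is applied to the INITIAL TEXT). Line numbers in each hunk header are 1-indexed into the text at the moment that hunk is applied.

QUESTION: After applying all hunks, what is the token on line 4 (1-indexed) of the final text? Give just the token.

Answer: zlta

Derivation:
Hunk 1: at line 2 remove [nep,ois,jng] add [aqvws,ewggp,vypim] -> 8 lines: rog htsv vemv aqvws ewggp vypim pgyaf mwih
Hunk 2: at line 1 remove [vemv] add [umv] -> 8 lines: rog htsv umv aqvws ewggp vypim pgyaf mwih
Hunk 3: at line 3 remove [ewggp,vypim] add [zpth] -> 7 lines: rog htsv umv aqvws zpth pgyaf mwih
Hunk 4: at line 2 remove [umv,aqvws] add [tdw,uzzf] -> 7 lines: rog htsv tdw uzzf zpth pgyaf mwih
Hunk 5: at line 3 remove [uzzf,zpth,pgyaf] add [zlta] -> 5 lines: rog htsv tdw zlta mwih
Final line 4: zlta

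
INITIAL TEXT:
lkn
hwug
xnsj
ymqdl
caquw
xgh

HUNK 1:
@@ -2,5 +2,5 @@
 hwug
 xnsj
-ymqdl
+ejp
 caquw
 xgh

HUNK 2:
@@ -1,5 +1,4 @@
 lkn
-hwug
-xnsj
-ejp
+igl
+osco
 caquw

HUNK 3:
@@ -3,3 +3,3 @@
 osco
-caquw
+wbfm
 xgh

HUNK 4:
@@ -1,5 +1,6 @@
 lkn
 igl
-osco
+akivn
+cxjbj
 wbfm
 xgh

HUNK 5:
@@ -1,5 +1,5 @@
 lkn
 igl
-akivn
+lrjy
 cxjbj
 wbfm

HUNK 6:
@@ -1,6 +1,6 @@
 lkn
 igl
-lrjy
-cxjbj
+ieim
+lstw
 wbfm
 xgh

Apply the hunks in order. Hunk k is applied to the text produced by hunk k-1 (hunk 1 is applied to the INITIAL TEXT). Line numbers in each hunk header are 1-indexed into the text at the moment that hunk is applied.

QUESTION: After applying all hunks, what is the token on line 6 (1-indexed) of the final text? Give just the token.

Hunk 1: at line 2 remove [ymqdl] add [ejp] -> 6 lines: lkn hwug xnsj ejp caquw xgh
Hunk 2: at line 1 remove [hwug,xnsj,ejp] add [igl,osco] -> 5 lines: lkn igl osco caquw xgh
Hunk 3: at line 3 remove [caquw] add [wbfm] -> 5 lines: lkn igl osco wbfm xgh
Hunk 4: at line 1 remove [osco] add [akivn,cxjbj] -> 6 lines: lkn igl akivn cxjbj wbfm xgh
Hunk 5: at line 1 remove [akivn] add [lrjy] -> 6 lines: lkn igl lrjy cxjbj wbfm xgh
Hunk 6: at line 1 remove [lrjy,cxjbj] add [ieim,lstw] -> 6 lines: lkn igl ieim lstw wbfm xgh
Final line 6: xgh

Answer: xgh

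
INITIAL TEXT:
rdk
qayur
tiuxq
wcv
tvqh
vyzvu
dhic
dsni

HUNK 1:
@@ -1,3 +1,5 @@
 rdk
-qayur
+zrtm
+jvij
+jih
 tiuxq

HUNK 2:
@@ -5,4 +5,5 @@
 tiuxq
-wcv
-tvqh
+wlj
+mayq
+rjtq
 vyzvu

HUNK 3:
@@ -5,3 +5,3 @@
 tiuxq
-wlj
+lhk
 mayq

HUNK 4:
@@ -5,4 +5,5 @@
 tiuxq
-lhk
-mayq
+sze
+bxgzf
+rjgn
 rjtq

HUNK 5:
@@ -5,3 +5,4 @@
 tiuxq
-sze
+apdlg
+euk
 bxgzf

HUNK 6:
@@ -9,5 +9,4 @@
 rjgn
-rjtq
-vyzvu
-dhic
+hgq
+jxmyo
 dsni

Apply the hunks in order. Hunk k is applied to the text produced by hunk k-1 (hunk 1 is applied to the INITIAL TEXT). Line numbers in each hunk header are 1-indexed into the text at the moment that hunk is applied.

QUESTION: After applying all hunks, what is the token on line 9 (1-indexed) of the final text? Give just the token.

Hunk 1: at line 1 remove [qayur] add [zrtm,jvij,jih] -> 10 lines: rdk zrtm jvij jih tiuxq wcv tvqh vyzvu dhic dsni
Hunk 2: at line 5 remove [wcv,tvqh] add [wlj,mayq,rjtq] -> 11 lines: rdk zrtm jvij jih tiuxq wlj mayq rjtq vyzvu dhic dsni
Hunk 3: at line 5 remove [wlj] add [lhk] -> 11 lines: rdk zrtm jvij jih tiuxq lhk mayq rjtq vyzvu dhic dsni
Hunk 4: at line 5 remove [lhk,mayq] add [sze,bxgzf,rjgn] -> 12 lines: rdk zrtm jvij jih tiuxq sze bxgzf rjgn rjtq vyzvu dhic dsni
Hunk 5: at line 5 remove [sze] add [apdlg,euk] -> 13 lines: rdk zrtm jvij jih tiuxq apdlg euk bxgzf rjgn rjtq vyzvu dhic dsni
Hunk 6: at line 9 remove [rjtq,vyzvu,dhic] add [hgq,jxmyo] -> 12 lines: rdk zrtm jvij jih tiuxq apdlg euk bxgzf rjgn hgq jxmyo dsni
Final line 9: rjgn

Answer: rjgn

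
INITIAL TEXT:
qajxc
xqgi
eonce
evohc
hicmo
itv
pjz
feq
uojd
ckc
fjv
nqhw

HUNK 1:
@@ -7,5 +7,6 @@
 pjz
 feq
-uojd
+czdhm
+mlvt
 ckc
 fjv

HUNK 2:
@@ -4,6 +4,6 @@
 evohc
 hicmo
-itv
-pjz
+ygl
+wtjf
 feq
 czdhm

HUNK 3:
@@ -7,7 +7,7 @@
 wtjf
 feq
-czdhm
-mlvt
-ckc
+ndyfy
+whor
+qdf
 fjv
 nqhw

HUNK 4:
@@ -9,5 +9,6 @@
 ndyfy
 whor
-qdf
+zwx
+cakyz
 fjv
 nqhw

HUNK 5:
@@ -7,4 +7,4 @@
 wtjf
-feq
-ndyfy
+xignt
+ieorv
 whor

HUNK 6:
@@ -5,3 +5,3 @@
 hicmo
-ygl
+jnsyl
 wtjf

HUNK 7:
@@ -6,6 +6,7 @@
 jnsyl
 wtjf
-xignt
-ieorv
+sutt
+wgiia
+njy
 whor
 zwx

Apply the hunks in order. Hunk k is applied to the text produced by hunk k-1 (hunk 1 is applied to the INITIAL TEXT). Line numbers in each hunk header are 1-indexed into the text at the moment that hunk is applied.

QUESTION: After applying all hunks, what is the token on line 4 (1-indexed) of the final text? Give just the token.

Hunk 1: at line 7 remove [uojd] add [czdhm,mlvt] -> 13 lines: qajxc xqgi eonce evohc hicmo itv pjz feq czdhm mlvt ckc fjv nqhw
Hunk 2: at line 4 remove [itv,pjz] add [ygl,wtjf] -> 13 lines: qajxc xqgi eonce evohc hicmo ygl wtjf feq czdhm mlvt ckc fjv nqhw
Hunk 3: at line 7 remove [czdhm,mlvt,ckc] add [ndyfy,whor,qdf] -> 13 lines: qajxc xqgi eonce evohc hicmo ygl wtjf feq ndyfy whor qdf fjv nqhw
Hunk 4: at line 9 remove [qdf] add [zwx,cakyz] -> 14 lines: qajxc xqgi eonce evohc hicmo ygl wtjf feq ndyfy whor zwx cakyz fjv nqhw
Hunk 5: at line 7 remove [feq,ndyfy] add [xignt,ieorv] -> 14 lines: qajxc xqgi eonce evohc hicmo ygl wtjf xignt ieorv whor zwx cakyz fjv nqhw
Hunk 6: at line 5 remove [ygl] add [jnsyl] -> 14 lines: qajxc xqgi eonce evohc hicmo jnsyl wtjf xignt ieorv whor zwx cakyz fjv nqhw
Hunk 7: at line 6 remove [xignt,ieorv] add [sutt,wgiia,njy] -> 15 lines: qajxc xqgi eonce evohc hicmo jnsyl wtjf sutt wgiia njy whor zwx cakyz fjv nqhw
Final line 4: evohc

Answer: evohc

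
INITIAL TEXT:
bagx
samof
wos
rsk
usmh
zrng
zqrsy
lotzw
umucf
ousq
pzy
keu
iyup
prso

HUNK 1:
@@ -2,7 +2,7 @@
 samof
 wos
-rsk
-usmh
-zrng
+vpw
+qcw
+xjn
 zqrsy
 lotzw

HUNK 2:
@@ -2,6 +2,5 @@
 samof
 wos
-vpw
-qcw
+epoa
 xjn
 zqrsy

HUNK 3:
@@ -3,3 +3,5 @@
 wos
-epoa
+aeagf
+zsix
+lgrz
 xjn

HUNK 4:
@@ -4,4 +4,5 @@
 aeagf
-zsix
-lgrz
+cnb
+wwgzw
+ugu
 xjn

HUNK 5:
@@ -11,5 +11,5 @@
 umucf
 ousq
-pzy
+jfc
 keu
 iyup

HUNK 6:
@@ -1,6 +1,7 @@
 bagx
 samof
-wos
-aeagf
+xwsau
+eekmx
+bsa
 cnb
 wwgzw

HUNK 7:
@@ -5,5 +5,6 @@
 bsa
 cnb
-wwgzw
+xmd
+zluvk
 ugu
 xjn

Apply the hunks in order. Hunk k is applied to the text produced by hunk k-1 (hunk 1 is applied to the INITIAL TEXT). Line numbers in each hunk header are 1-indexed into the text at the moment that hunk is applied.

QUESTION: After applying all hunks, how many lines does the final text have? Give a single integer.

Hunk 1: at line 2 remove [rsk,usmh,zrng] add [vpw,qcw,xjn] -> 14 lines: bagx samof wos vpw qcw xjn zqrsy lotzw umucf ousq pzy keu iyup prso
Hunk 2: at line 2 remove [vpw,qcw] add [epoa] -> 13 lines: bagx samof wos epoa xjn zqrsy lotzw umucf ousq pzy keu iyup prso
Hunk 3: at line 3 remove [epoa] add [aeagf,zsix,lgrz] -> 15 lines: bagx samof wos aeagf zsix lgrz xjn zqrsy lotzw umucf ousq pzy keu iyup prso
Hunk 4: at line 4 remove [zsix,lgrz] add [cnb,wwgzw,ugu] -> 16 lines: bagx samof wos aeagf cnb wwgzw ugu xjn zqrsy lotzw umucf ousq pzy keu iyup prso
Hunk 5: at line 11 remove [pzy] add [jfc] -> 16 lines: bagx samof wos aeagf cnb wwgzw ugu xjn zqrsy lotzw umucf ousq jfc keu iyup prso
Hunk 6: at line 1 remove [wos,aeagf] add [xwsau,eekmx,bsa] -> 17 lines: bagx samof xwsau eekmx bsa cnb wwgzw ugu xjn zqrsy lotzw umucf ousq jfc keu iyup prso
Hunk 7: at line 5 remove [wwgzw] add [xmd,zluvk] -> 18 lines: bagx samof xwsau eekmx bsa cnb xmd zluvk ugu xjn zqrsy lotzw umucf ousq jfc keu iyup prso
Final line count: 18

Answer: 18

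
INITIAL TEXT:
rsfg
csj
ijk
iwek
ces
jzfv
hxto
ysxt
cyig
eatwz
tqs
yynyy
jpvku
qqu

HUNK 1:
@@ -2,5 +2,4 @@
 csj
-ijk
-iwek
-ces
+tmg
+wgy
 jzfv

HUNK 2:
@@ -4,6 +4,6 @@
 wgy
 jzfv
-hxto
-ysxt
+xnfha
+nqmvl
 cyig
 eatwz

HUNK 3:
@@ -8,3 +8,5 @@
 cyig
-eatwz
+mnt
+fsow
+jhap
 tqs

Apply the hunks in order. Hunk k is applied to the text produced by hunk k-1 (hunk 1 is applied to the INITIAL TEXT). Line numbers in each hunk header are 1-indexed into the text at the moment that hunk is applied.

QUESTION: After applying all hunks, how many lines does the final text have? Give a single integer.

Hunk 1: at line 2 remove [ijk,iwek,ces] add [tmg,wgy] -> 13 lines: rsfg csj tmg wgy jzfv hxto ysxt cyig eatwz tqs yynyy jpvku qqu
Hunk 2: at line 4 remove [hxto,ysxt] add [xnfha,nqmvl] -> 13 lines: rsfg csj tmg wgy jzfv xnfha nqmvl cyig eatwz tqs yynyy jpvku qqu
Hunk 3: at line 8 remove [eatwz] add [mnt,fsow,jhap] -> 15 lines: rsfg csj tmg wgy jzfv xnfha nqmvl cyig mnt fsow jhap tqs yynyy jpvku qqu
Final line count: 15

Answer: 15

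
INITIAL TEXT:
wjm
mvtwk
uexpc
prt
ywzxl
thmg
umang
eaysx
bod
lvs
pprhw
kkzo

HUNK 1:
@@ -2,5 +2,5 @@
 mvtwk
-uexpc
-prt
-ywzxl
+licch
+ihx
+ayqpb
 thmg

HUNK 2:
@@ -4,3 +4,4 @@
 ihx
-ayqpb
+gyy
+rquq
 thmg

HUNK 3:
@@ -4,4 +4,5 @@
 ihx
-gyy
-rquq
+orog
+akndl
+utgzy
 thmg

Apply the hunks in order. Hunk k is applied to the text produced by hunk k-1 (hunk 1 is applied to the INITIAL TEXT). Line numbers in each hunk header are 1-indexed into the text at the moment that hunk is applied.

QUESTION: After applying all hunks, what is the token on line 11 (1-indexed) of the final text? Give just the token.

Answer: bod

Derivation:
Hunk 1: at line 2 remove [uexpc,prt,ywzxl] add [licch,ihx,ayqpb] -> 12 lines: wjm mvtwk licch ihx ayqpb thmg umang eaysx bod lvs pprhw kkzo
Hunk 2: at line 4 remove [ayqpb] add [gyy,rquq] -> 13 lines: wjm mvtwk licch ihx gyy rquq thmg umang eaysx bod lvs pprhw kkzo
Hunk 3: at line 4 remove [gyy,rquq] add [orog,akndl,utgzy] -> 14 lines: wjm mvtwk licch ihx orog akndl utgzy thmg umang eaysx bod lvs pprhw kkzo
Final line 11: bod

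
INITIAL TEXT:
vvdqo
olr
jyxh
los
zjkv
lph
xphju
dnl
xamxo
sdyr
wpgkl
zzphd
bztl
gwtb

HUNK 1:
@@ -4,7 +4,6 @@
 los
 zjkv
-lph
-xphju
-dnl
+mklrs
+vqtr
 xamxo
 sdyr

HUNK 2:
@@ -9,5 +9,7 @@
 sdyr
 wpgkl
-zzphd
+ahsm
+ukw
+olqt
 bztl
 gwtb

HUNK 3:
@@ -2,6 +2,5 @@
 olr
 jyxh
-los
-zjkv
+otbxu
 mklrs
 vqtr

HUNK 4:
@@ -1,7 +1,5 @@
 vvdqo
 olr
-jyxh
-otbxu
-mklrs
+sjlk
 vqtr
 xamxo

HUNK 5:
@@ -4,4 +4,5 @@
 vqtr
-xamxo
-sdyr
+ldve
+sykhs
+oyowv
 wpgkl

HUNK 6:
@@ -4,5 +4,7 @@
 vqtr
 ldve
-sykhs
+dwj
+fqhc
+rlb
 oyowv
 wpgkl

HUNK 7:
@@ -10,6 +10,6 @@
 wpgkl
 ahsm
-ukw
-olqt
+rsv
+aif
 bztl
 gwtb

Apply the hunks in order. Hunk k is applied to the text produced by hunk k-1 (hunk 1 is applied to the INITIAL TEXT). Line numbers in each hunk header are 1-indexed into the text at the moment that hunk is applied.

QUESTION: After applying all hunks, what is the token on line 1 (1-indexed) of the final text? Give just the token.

Answer: vvdqo

Derivation:
Hunk 1: at line 4 remove [lph,xphju,dnl] add [mklrs,vqtr] -> 13 lines: vvdqo olr jyxh los zjkv mklrs vqtr xamxo sdyr wpgkl zzphd bztl gwtb
Hunk 2: at line 9 remove [zzphd] add [ahsm,ukw,olqt] -> 15 lines: vvdqo olr jyxh los zjkv mklrs vqtr xamxo sdyr wpgkl ahsm ukw olqt bztl gwtb
Hunk 3: at line 2 remove [los,zjkv] add [otbxu] -> 14 lines: vvdqo olr jyxh otbxu mklrs vqtr xamxo sdyr wpgkl ahsm ukw olqt bztl gwtb
Hunk 4: at line 1 remove [jyxh,otbxu,mklrs] add [sjlk] -> 12 lines: vvdqo olr sjlk vqtr xamxo sdyr wpgkl ahsm ukw olqt bztl gwtb
Hunk 5: at line 4 remove [xamxo,sdyr] add [ldve,sykhs,oyowv] -> 13 lines: vvdqo olr sjlk vqtr ldve sykhs oyowv wpgkl ahsm ukw olqt bztl gwtb
Hunk 6: at line 4 remove [sykhs] add [dwj,fqhc,rlb] -> 15 lines: vvdqo olr sjlk vqtr ldve dwj fqhc rlb oyowv wpgkl ahsm ukw olqt bztl gwtb
Hunk 7: at line 10 remove [ukw,olqt] add [rsv,aif] -> 15 lines: vvdqo olr sjlk vqtr ldve dwj fqhc rlb oyowv wpgkl ahsm rsv aif bztl gwtb
Final line 1: vvdqo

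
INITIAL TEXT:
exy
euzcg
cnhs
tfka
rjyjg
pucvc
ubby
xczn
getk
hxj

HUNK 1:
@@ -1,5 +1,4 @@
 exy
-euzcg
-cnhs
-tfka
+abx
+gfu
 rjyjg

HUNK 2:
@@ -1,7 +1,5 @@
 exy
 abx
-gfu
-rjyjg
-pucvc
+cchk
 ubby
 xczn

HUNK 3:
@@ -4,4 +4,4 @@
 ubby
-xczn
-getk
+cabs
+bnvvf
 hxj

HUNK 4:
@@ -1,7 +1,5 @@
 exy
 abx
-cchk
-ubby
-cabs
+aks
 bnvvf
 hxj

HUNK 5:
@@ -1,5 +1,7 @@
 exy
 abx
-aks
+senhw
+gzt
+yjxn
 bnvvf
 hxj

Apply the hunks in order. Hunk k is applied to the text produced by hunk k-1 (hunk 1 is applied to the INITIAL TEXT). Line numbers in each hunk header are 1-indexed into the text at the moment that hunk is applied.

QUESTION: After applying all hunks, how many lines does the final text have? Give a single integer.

Hunk 1: at line 1 remove [euzcg,cnhs,tfka] add [abx,gfu] -> 9 lines: exy abx gfu rjyjg pucvc ubby xczn getk hxj
Hunk 2: at line 1 remove [gfu,rjyjg,pucvc] add [cchk] -> 7 lines: exy abx cchk ubby xczn getk hxj
Hunk 3: at line 4 remove [xczn,getk] add [cabs,bnvvf] -> 7 lines: exy abx cchk ubby cabs bnvvf hxj
Hunk 4: at line 1 remove [cchk,ubby,cabs] add [aks] -> 5 lines: exy abx aks bnvvf hxj
Hunk 5: at line 1 remove [aks] add [senhw,gzt,yjxn] -> 7 lines: exy abx senhw gzt yjxn bnvvf hxj
Final line count: 7

Answer: 7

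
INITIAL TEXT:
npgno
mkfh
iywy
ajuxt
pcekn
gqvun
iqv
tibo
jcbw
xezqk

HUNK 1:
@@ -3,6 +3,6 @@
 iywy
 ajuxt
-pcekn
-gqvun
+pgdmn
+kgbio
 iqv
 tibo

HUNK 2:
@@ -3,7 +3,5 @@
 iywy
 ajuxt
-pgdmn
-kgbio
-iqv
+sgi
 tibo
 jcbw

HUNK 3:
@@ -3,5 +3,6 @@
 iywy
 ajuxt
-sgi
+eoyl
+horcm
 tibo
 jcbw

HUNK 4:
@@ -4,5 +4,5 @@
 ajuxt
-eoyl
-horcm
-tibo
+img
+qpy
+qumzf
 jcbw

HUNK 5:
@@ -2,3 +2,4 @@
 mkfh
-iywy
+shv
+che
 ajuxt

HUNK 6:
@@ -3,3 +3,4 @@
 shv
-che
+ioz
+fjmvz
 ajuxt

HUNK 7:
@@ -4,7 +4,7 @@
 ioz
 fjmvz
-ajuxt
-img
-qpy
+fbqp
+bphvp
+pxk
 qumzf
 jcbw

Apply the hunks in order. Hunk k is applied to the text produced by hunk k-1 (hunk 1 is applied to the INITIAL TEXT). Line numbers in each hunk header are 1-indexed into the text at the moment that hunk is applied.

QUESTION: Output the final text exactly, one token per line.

Answer: npgno
mkfh
shv
ioz
fjmvz
fbqp
bphvp
pxk
qumzf
jcbw
xezqk

Derivation:
Hunk 1: at line 3 remove [pcekn,gqvun] add [pgdmn,kgbio] -> 10 lines: npgno mkfh iywy ajuxt pgdmn kgbio iqv tibo jcbw xezqk
Hunk 2: at line 3 remove [pgdmn,kgbio,iqv] add [sgi] -> 8 lines: npgno mkfh iywy ajuxt sgi tibo jcbw xezqk
Hunk 3: at line 3 remove [sgi] add [eoyl,horcm] -> 9 lines: npgno mkfh iywy ajuxt eoyl horcm tibo jcbw xezqk
Hunk 4: at line 4 remove [eoyl,horcm,tibo] add [img,qpy,qumzf] -> 9 lines: npgno mkfh iywy ajuxt img qpy qumzf jcbw xezqk
Hunk 5: at line 2 remove [iywy] add [shv,che] -> 10 lines: npgno mkfh shv che ajuxt img qpy qumzf jcbw xezqk
Hunk 6: at line 3 remove [che] add [ioz,fjmvz] -> 11 lines: npgno mkfh shv ioz fjmvz ajuxt img qpy qumzf jcbw xezqk
Hunk 7: at line 4 remove [ajuxt,img,qpy] add [fbqp,bphvp,pxk] -> 11 lines: npgno mkfh shv ioz fjmvz fbqp bphvp pxk qumzf jcbw xezqk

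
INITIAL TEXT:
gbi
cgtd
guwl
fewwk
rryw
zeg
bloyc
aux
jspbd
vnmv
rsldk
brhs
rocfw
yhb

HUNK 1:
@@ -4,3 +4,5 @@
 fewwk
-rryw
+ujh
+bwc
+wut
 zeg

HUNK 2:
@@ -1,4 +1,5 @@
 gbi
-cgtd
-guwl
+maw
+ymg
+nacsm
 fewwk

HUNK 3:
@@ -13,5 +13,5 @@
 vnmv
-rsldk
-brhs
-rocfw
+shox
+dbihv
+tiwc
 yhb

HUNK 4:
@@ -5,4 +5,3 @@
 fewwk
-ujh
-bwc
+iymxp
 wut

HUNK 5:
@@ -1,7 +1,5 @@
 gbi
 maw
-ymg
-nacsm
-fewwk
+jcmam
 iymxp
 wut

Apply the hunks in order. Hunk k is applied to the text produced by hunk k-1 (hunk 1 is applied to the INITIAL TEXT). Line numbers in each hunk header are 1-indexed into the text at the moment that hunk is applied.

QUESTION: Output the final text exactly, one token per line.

Answer: gbi
maw
jcmam
iymxp
wut
zeg
bloyc
aux
jspbd
vnmv
shox
dbihv
tiwc
yhb

Derivation:
Hunk 1: at line 4 remove [rryw] add [ujh,bwc,wut] -> 16 lines: gbi cgtd guwl fewwk ujh bwc wut zeg bloyc aux jspbd vnmv rsldk brhs rocfw yhb
Hunk 2: at line 1 remove [cgtd,guwl] add [maw,ymg,nacsm] -> 17 lines: gbi maw ymg nacsm fewwk ujh bwc wut zeg bloyc aux jspbd vnmv rsldk brhs rocfw yhb
Hunk 3: at line 13 remove [rsldk,brhs,rocfw] add [shox,dbihv,tiwc] -> 17 lines: gbi maw ymg nacsm fewwk ujh bwc wut zeg bloyc aux jspbd vnmv shox dbihv tiwc yhb
Hunk 4: at line 5 remove [ujh,bwc] add [iymxp] -> 16 lines: gbi maw ymg nacsm fewwk iymxp wut zeg bloyc aux jspbd vnmv shox dbihv tiwc yhb
Hunk 5: at line 1 remove [ymg,nacsm,fewwk] add [jcmam] -> 14 lines: gbi maw jcmam iymxp wut zeg bloyc aux jspbd vnmv shox dbihv tiwc yhb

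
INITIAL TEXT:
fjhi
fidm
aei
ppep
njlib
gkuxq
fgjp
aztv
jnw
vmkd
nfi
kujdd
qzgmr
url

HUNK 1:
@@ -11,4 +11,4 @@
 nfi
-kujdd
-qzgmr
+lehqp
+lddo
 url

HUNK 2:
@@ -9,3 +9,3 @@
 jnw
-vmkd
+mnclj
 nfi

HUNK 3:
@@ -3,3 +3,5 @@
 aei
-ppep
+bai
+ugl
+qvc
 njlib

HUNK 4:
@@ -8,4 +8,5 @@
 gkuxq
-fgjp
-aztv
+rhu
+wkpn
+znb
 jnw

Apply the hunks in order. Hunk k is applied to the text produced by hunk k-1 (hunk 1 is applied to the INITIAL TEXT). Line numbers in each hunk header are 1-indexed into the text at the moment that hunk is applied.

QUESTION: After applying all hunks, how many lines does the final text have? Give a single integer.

Answer: 17

Derivation:
Hunk 1: at line 11 remove [kujdd,qzgmr] add [lehqp,lddo] -> 14 lines: fjhi fidm aei ppep njlib gkuxq fgjp aztv jnw vmkd nfi lehqp lddo url
Hunk 2: at line 9 remove [vmkd] add [mnclj] -> 14 lines: fjhi fidm aei ppep njlib gkuxq fgjp aztv jnw mnclj nfi lehqp lddo url
Hunk 3: at line 3 remove [ppep] add [bai,ugl,qvc] -> 16 lines: fjhi fidm aei bai ugl qvc njlib gkuxq fgjp aztv jnw mnclj nfi lehqp lddo url
Hunk 4: at line 8 remove [fgjp,aztv] add [rhu,wkpn,znb] -> 17 lines: fjhi fidm aei bai ugl qvc njlib gkuxq rhu wkpn znb jnw mnclj nfi lehqp lddo url
Final line count: 17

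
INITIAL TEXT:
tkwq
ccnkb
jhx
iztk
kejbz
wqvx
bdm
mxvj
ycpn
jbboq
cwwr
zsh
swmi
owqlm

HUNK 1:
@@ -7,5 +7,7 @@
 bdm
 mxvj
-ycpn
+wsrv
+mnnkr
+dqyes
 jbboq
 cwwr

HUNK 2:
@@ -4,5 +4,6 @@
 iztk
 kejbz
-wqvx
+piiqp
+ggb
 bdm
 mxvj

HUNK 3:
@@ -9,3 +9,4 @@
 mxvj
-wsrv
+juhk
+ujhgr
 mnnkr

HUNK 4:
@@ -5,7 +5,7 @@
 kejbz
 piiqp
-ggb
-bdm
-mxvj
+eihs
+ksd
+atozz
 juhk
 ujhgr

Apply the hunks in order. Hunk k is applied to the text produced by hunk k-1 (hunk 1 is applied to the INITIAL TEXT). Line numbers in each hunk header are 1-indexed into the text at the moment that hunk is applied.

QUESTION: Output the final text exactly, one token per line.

Hunk 1: at line 7 remove [ycpn] add [wsrv,mnnkr,dqyes] -> 16 lines: tkwq ccnkb jhx iztk kejbz wqvx bdm mxvj wsrv mnnkr dqyes jbboq cwwr zsh swmi owqlm
Hunk 2: at line 4 remove [wqvx] add [piiqp,ggb] -> 17 lines: tkwq ccnkb jhx iztk kejbz piiqp ggb bdm mxvj wsrv mnnkr dqyes jbboq cwwr zsh swmi owqlm
Hunk 3: at line 9 remove [wsrv] add [juhk,ujhgr] -> 18 lines: tkwq ccnkb jhx iztk kejbz piiqp ggb bdm mxvj juhk ujhgr mnnkr dqyes jbboq cwwr zsh swmi owqlm
Hunk 4: at line 5 remove [ggb,bdm,mxvj] add [eihs,ksd,atozz] -> 18 lines: tkwq ccnkb jhx iztk kejbz piiqp eihs ksd atozz juhk ujhgr mnnkr dqyes jbboq cwwr zsh swmi owqlm

Answer: tkwq
ccnkb
jhx
iztk
kejbz
piiqp
eihs
ksd
atozz
juhk
ujhgr
mnnkr
dqyes
jbboq
cwwr
zsh
swmi
owqlm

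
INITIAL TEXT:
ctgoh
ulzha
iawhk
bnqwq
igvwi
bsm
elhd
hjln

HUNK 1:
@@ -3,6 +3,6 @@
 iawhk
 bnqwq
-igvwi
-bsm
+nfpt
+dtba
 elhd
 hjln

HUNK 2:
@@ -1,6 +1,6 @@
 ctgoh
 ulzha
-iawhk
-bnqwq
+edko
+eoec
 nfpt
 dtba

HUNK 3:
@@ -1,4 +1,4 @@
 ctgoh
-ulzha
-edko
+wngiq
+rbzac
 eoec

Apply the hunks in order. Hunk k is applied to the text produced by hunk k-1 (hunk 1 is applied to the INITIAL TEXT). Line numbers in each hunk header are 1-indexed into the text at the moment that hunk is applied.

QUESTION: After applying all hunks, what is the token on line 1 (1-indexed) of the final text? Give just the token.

Answer: ctgoh

Derivation:
Hunk 1: at line 3 remove [igvwi,bsm] add [nfpt,dtba] -> 8 lines: ctgoh ulzha iawhk bnqwq nfpt dtba elhd hjln
Hunk 2: at line 1 remove [iawhk,bnqwq] add [edko,eoec] -> 8 lines: ctgoh ulzha edko eoec nfpt dtba elhd hjln
Hunk 3: at line 1 remove [ulzha,edko] add [wngiq,rbzac] -> 8 lines: ctgoh wngiq rbzac eoec nfpt dtba elhd hjln
Final line 1: ctgoh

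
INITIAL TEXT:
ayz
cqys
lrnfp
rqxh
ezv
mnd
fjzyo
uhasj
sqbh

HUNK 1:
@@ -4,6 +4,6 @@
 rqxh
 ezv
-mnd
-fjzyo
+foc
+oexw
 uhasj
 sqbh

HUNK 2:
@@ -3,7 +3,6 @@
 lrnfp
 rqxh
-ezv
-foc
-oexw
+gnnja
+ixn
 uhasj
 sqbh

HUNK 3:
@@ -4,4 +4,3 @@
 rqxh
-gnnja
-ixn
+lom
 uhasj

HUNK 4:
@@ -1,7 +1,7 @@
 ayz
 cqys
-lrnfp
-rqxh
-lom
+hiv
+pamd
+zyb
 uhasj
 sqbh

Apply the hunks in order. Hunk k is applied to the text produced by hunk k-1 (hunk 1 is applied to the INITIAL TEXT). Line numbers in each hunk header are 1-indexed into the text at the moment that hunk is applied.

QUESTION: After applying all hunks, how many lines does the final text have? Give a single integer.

Hunk 1: at line 4 remove [mnd,fjzyo] add [foc,oexw] -> 9 lines: ayz cqys lrnfp rqxh ezv foc oexw uhasj sqbh
Hunk 2: at line 3 remove [ezv,foc,oexw] add [gnnja,ixn] -> 8 lines: ayz cqys lrnfp rqxh gnnja ixn uhasj sqbh
Hunk 3: at line 4 remove [gnnja,ixn] add [lom] -> 7 lines: ayz cqys lrnfp rqxh lom uhasj sqbh
Hunk 4: at line 1 remove [lrnfp,rqxh,lom] add [hiv,pamd,zyb] -> 7 lines: ayz cqys hiv pamd zyb uhasj sqbh
Final line count: 7

Answer: 7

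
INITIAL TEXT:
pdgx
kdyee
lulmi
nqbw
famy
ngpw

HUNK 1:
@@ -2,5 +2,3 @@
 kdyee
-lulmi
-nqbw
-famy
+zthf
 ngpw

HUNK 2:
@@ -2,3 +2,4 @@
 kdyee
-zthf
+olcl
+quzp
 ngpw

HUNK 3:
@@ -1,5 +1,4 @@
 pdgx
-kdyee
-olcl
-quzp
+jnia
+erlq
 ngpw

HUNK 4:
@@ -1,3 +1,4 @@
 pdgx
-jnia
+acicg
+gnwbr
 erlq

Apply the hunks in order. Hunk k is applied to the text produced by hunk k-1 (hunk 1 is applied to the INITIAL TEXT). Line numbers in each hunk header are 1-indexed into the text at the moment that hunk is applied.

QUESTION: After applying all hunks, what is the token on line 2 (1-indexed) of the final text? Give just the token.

Hunk 1: at line 2 remove [lulmi,nqbw,famy] add [zthf] -> 4 lines: pdgx kdyee zthf ngpw
Hunk 2: at line 2 remove [zthf] add [olcl,quzp] -> 5 lines: pdgx kdyee olcl quzp ngpw
Hunk 3: at line 1 remove [kdyee,olcl,quzp] add [jnia,erlq] -> 4 lines: pdgx jnia erlq ngpw
Hunk 4: at line 1 remove [jnia] add [acicg,gnwbr] -> 5 lines: pdgx acicg gnwbr erlq ngpw
Final line 2: acicg

Answer: acicg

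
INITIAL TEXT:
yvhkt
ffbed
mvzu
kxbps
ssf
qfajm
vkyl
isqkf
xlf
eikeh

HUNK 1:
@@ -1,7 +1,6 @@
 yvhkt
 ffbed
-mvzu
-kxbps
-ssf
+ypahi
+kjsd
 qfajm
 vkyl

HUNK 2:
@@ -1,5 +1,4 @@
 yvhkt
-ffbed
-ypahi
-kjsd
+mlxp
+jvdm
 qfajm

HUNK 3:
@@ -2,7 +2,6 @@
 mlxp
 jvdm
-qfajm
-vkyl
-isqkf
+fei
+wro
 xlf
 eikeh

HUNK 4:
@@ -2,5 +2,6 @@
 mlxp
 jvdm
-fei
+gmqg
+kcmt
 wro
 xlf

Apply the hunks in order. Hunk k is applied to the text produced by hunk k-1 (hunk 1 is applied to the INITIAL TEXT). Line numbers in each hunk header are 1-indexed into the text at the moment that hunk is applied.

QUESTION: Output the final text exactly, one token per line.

Answer: yvhkt
mlxp
jvdm
gmqg
kcmt
wro
xlf
eikeh

Derivation:
Hunk 1: at line 1 remove [mvzu,kxbps,ssf] add [ypahi,kjsd] -> 9 lines: yvhkt ffbed ypahi kjsd qfajm vkyl isqkf xlf eikeh
Hunk 2: at line 1 remove [ffbed,ypahi,kjsd] add [mlxp,jvdm] -> 8 lines: yvhkt mlxp jvdm qfajm vkyl isqkf xlf eikeh
Hunk 3: at line 2 remove [qfajm,vkyl,isqkf] add [fei,wro] -> 7 lines: yvhkt mlxp jvdm fei wro xlf eikeh
Hunk 4: at line 2 remove [fei] add [gmqg,kcmt] -> 8 lines: yvhkt mlxp jvdm gmqg kcmt wro xlf eikeh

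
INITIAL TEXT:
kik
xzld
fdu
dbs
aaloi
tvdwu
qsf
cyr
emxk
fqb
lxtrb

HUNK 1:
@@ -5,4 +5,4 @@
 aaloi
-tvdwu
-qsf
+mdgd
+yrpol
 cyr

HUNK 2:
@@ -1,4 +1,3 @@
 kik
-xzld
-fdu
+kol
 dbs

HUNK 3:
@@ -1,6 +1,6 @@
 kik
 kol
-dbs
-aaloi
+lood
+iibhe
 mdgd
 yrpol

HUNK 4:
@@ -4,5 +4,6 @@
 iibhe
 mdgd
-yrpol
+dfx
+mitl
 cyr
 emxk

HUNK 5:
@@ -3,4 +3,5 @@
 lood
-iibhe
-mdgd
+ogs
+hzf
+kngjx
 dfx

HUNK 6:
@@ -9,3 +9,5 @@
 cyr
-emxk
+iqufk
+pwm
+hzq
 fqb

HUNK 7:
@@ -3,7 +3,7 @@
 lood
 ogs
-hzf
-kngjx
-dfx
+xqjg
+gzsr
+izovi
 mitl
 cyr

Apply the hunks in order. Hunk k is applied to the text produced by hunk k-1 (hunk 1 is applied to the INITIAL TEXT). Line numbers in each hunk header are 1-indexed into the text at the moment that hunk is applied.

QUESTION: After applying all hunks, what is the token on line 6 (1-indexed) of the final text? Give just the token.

Answer: gzsr

Derivation:
Hunk 1: at line 5 remove [tvdwu,qsf] add [mdgd,yrpol] -> 11 lines: kik xzld fdu dbs aaloi mdgd yrpol cyr emxk fqb lxtrb
Hunk 2: at line 1 remove [xzld,fdu] add [kol] -> 10 lines: kik kol dbs aaloi mdgd yrpol cyr emxk fqb lxtrb
Hunk 3: at line 1 remove [dbs,aaloi] add [lood,iibhe] -> 10 lines: kik kol lood iibhe mdgd yrpol cyr emxk fqb lxtrb
Hunk 4: at line 4 remove [yrpol] add [dfx,mitl] -> 11 lines: kik kol lood iibhe mdgd dfx mitl cyr emxk fqb lxtrb
Hunk 5: at line 3 remove [iibhe,mdgd] add [ogs,hzf,kngjx] -> 12 lines: kik kol lood ogs hzf kngjx dfx mitl cyr emxk fqb lxtrb
Hunk 6: at line 9 remove [emxk] add [iqufk,pwm,hzq] -> 14 lines: kik kol lood ogs hzf kngjx dfx mitl cyr iqufk pwm hzq fqb lxtrb
Hunk 7: at line 3 remove [hzf,kngjx,dfx] add [xqjg,gzsr,izovi] -> 14 lines: kik kol lood ogs xqjg gzsr izovi mitl cyr iqufk pwm hzq fqb lxtrb
Final line 6: gzsr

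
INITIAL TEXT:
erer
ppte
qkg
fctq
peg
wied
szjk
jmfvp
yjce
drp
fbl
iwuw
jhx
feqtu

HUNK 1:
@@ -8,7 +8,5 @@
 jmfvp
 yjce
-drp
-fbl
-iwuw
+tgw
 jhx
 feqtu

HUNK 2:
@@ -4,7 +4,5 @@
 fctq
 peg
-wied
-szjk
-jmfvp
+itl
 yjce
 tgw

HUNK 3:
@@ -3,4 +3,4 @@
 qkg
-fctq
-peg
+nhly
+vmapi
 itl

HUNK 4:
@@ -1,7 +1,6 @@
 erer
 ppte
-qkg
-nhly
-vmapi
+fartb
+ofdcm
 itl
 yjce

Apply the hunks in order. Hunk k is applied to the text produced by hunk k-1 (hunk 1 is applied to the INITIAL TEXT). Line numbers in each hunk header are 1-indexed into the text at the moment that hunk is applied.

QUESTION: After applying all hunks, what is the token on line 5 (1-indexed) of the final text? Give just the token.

Answer: itl

Derivation:
Hunk 1: at line 8 remove [drp,fbl,iwuw] add [tgw] -> 12 lines: erer ppte qkg fctq peg wied szjk jmfvp yjce tgw jhx feqtu
Hunk 2: at line 4 remove [wied,szjk,jmfvp] add [itl] -> 10 lines: erer ppte qkg fctq peg itl yjce tgw jhx feqtu
Hunk 3: at line 3 remove [fctq,peg] add [nhly,vmapi] -> 10 lines: erer ppte qkg nhly vmapi itl yjce tgw jhx feqtu
Hunk 4: at line 1 remove [qkg,nhly,vmapi] add [fartb,ofdcm] -> 9 lines: erer ppte fartb ofdcm itl yjce tgw jhx feqtu
Final line 5: itl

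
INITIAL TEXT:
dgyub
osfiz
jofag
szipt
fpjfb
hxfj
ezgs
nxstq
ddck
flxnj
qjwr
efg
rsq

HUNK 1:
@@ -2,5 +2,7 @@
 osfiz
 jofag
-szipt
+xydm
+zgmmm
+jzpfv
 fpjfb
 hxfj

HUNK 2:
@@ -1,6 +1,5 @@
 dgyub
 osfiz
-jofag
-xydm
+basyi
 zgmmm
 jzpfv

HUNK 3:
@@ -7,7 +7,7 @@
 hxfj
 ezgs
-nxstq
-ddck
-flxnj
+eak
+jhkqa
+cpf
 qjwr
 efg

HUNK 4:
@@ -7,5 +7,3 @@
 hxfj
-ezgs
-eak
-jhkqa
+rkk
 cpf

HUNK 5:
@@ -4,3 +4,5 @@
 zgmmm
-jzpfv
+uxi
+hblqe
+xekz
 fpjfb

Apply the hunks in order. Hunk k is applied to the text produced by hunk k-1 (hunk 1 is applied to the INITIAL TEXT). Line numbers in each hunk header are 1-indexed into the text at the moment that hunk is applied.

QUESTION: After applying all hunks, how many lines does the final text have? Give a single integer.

Answer: 14

Derivation:
Hunk 1: at line 2 remove [szipt] add [xydm,zgmmm,jzpfv] -> 15 lines: dgyub osfiz jofag xydm zgmmm jzpfv fpjfb hxfj ezgs nxstq ddck flxnj qjwr efg rsq
Hunk 2: at line 1 remove [jofag,xydm] add [basyi] -> 14 lines: dgyub osfiz basyi zgmmm jzpfv fpjfb hxfj ezgs nxstq ddck flxnj qjwr efg rsq
Hunk 3: at line 7 remove [nxstq,ddck,flxnj] add [eak,jhkqa,cpf] -> 14 lines: dgyub osfiz basyi zgmmm jzpfv fpjfb hxfj ezgs eak jhkqa cpf qjwr efg rsq
Hunk 4: at line 7 remove [ezgs,eak,jhkqa] add [rkk] -> 12 lines: dgyub osfiz basyi zgmmm jzpfv fpjfb hxfj rkk cpf qjwr efg rsq
Hunk 5: at line 4 remove [jzpfv] add [uxi,hblqe,xekz] -> 14 lines: dgyub osfiz basyi zgmmm uxi hblqe xekz fpjfb hxfj rkk cpf qjwr efg rsq
Final line count: 14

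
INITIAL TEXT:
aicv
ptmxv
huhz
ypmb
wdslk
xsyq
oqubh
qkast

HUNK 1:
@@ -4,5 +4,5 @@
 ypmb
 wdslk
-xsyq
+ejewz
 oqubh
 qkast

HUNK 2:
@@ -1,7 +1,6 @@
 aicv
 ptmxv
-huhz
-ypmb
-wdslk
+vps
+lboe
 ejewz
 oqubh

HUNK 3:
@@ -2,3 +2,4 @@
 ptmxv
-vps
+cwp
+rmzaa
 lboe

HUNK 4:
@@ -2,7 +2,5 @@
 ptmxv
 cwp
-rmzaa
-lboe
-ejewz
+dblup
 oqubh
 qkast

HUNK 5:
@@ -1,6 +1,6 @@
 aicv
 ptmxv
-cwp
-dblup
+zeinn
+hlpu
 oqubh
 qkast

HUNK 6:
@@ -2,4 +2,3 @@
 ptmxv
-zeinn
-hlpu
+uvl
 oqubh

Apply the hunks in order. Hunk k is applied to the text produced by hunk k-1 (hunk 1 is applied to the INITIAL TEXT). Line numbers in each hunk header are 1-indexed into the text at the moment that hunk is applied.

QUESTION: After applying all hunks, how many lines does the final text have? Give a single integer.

Answer: 5

Derivation:
Hunk 1: at line 4 remove [xsyq] add [ejewz] -> 8 lines: aicv ptmxv huhz ypmb wdslk ejewz oqubh qkast
Hunk 2: at line 1 remove [huhz,ypmb,wdslk] add [vps,lboe] -> 7 lines: aicv ptmxv vps lboe ejewz oqubh qkast
Hunk 3: at line 2 remove [vps] add [cwp,rmzaa] -> 8 lines: aicv ptmxv cwp rmzaa lboe ejewz oqubh qkast
Hunk 4: at line 2 remove [rmzaa,lboe,ejewz] add [dblup] -> 6 lines: aicv ptmxv cwp dblup oqubh qkast
Hunk 5: at line 1 remove [cwp,dblup] add [zeinn,hlpu] -> 6 lines: aicv ptmxv zeinn hlpu oqubh qkast
Hunk 6: at line 2 remove [zeinn,hlpu] add [uvl] -> 5 lines: aicv ptmxv uvl oqubh qkast
Final line count: 5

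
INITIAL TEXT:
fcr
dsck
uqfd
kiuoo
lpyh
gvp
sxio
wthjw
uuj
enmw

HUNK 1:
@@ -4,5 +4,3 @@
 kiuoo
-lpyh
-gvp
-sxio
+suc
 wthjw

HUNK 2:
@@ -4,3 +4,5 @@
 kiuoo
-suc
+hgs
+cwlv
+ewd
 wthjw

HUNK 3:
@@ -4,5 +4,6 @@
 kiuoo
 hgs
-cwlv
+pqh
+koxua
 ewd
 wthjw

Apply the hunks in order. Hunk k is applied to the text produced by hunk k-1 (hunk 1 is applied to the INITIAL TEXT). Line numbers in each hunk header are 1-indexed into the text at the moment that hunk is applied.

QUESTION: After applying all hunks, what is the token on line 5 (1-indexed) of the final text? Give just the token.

Hunk 1: at line 4 remove [lpyh,gvp,sxio] add [suc] -> 8 lines: fcr dsck uqfd kiuoo suc wthjw uuj enmw
Hunk 2: at line 4 remove [suc] add [hgs,cwlv,ewd] -> 10 lines: fcr dsck uqfd kiuoo hgs cwlv ewd wthjw uuj enmw
Hunk 3: at line 4 remove [cwlv] add [pqh,koxua] -> 11 lines: fcr dsck uqfd kiuoo hgs pqh koxua ewd wthjw uuj enmw
Final line 5: hgs

Answer: hgs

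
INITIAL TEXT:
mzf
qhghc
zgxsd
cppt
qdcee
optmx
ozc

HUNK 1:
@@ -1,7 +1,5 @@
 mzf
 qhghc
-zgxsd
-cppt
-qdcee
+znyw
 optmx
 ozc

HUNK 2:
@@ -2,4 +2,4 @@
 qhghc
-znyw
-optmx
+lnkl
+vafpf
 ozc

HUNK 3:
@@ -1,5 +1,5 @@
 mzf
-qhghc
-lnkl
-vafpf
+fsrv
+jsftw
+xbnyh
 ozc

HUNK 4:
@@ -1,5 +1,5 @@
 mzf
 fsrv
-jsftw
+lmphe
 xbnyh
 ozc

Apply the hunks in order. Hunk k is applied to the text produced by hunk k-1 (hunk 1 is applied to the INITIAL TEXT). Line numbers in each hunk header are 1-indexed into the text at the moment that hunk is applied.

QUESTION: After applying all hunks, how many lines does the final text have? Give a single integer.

Answer: 5

Derivation:
Hunk 1: at line 1 remove [zgxsd,cppt,qdcee] add [znyw] -> 5 lines: mzf qhghc znyw optmx ozc
Hunk 2: at line 2 remove [znyw,optmx] add [lnkl,vafpf] -> 5 lines: mzf qhghc lnkl vafpf ozc
Hunk 3: at line 1 remove [qhghc,lnkl,vafpf] add [fsrv,jsftw,xbnyh] -> 5 lines: mzf fsrv jsftw xbnyh ozc
Hunk 4: at line 1 remove [jsftw] add [lmphe] -> 5 lines: mzf fsrv lmphe xbnyh ozc
Final line count: 5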